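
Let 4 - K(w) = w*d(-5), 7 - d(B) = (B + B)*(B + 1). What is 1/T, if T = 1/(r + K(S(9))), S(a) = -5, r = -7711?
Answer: -7872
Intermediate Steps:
d(B) = 7 - 2*B*(1 + B) (d(B) = 7 - (B + B)*(B + 1) = 7 - 2*B*(1 + B))
K(w) = 4 + 33*w (K(w) = 4 - w*(7 - 2*(-5) - 2*(-5)²) = 4 - w*(7 + 10 - 2*25) = 4 - w*(7 + 10 - 50) = 4 - w*(-33) = 4 - (-33)*w = 4 + 33*w)
T = -1/7872 (T = 1/(-7711 + (4 + 33*(-5))) = 1/(-7711 + (4 - 165)) = 1/(-7711 - 161) = 1/(-7872) = -1/7872 ≈ -0.00012703)
1/T = 1/(-1/7872) = -7872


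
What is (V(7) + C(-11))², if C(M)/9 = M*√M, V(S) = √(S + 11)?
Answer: -107793 - 594*I*√22 ≈ -1.0779e+5 - 2786.1*I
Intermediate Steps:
V(S) = √(11 + S)
C(M) = 9*M^(3/2) (C(M) = 9*(M*√M) = 9*M^(3/2))
(V(7) + C(-11))² = (√(11 + 7) + 9*(-11)^(3/2))² = (√18 + 9*(-11*I*√11))² = (3*√2 - 99*I*√11)²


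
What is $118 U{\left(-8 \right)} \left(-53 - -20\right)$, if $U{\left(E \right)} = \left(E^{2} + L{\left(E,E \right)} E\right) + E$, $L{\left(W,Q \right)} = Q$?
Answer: $-467280$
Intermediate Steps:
$U{\left(E \right)} = E + 2 E^{2}$ ($U{\left(E \right)} = \left(E^{2} + E E\right) + E = \left(E^{2} + E^{2}\right) + E = 2 E^{2} + E = E + 2 E^{2}$)
$118 U{\left(-8 \right)} \left(-53 - -20\right) = 118 \left(- 8 \left(1 + 2 \left(-8\right)\right)\right) \left(-53 - -20\right) = 118 \left(- 8 \left(1 - 16\right)\right) \left(-53 + 20\right) = 118 \left(\left(-8\right) \left(-15\right)\right) \left(-33\right) = 118 \cdot 120 \left(-33\right) = 14160 \left(-33\right) = -467280$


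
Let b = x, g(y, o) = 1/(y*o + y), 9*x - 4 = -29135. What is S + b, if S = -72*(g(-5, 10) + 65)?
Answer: -3918157/495 ≈ -7915.5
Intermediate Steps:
x = -29131/9 (x = 4/9 + (1/9)*(-29135) = 4/9 - 29135/9 = -29131/9 ≈ -3236.8)
g(y, o) = 1/(y + o*y) (g(y, o) = 1/(o*y + y) = 1/(y + o*y))
b = -29131/9 ≈ -3236.8
S = -257328/55 (S = -72*(1/((-5)*(1 + 10)) + 65) = -72*(-1/5/11 + 65) = -72*(-1/5*1/11 + 65) = -72*(-1/55 + 65) = -72*3574/55 = -257328/55 ≈ -4678.7)
S + b = -257328/55 - 29131/9 = -3918157/495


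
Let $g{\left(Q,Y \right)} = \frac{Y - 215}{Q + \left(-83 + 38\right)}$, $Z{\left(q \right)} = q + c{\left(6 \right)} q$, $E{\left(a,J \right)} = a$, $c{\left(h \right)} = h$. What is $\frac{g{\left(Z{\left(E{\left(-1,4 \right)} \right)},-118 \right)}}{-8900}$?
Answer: $- \frac{333}{462800} \approx -0.00071953$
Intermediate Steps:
$Z{\left(q \right)} = 7 q$ ($Z{\left(q \right)} = q + 6 q = 7 q$)
$g{\left(Q,Y \right)} = \frac{-215 + Y}{-45 + Q}$ ($g{\left(Q,Y \right)} = \frac{-215 + Y}{Q - 45} = \frac{-215 + Y}{-45 + Q}$)
$\frac{g{\left(Z{\left(E{\left(-1,4 \right)} \right)},-118 \right)}}{-8900} = \frac{\frac{1}{-45 + 7 \left(-1\right)} \left(-215 - 118\right)}{-8900} = \frac{1}{-45 - 7} \left(-333\right) \left(- \frac{1}{8900}\right) = \frac{1}{-52} \left(-333\right) \left(- \frac{1}{8900}\right) = \left(- \frac{1}{52}\right) \left(-333\right) \left(- \frac{1}{8900}\right) = \frac{333}{52} \left(- \frac{1}{8900}\right) = - \frac{333}{462800}$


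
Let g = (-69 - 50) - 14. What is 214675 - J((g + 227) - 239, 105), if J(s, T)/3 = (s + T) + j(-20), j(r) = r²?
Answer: 213595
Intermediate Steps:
g = -133 (g = -119 - 14 = -133)
J(s, T) = 1200 + 3*T + 3*s (J(s, T) = 3*((s + T) + (-20)²) = 3*((T + s) + 400) = 3*(400 + T + s) = 1200 + 3*T + 3*s)
214675 - J((g + 227) - 239, 105) = 214675 - (1200 + 3*105 + 3*((-133 + 227) - 239)) = 214675 - (1200 + 315 + 3*(94 - 239)) = 214675 - (1200 + 315 + 3*(-145)) = 214675 - (1200 + 315 - 435) = 214675 - 1*1080 = 214675 - 1080 = 213595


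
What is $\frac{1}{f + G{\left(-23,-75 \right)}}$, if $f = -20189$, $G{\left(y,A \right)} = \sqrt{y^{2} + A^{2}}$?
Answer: $- \frac{20189}{407589567} - \frac{\sqrt{6154}}{407589567} \approx -4.9725 \cdot 10^{-5}$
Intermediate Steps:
$G{\left(y,A \right)} = \sqrt{A^{2} + y^{2}}$
$\frac{1}{f + G{\left(-23,-75 \right)}} = \frac{1}{-20189 + \sqrt{\left(-75\right)^{2} + \left(-23\right)^{2}}} = \frac{1}{-20189 + \sqrt{5625 + 529}} = \frac{1}{-20189 + \sqrt{6154}}$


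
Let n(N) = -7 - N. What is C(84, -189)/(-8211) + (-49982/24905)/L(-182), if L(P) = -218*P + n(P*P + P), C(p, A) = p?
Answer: -40569806/3853326505 ≈ -0.010529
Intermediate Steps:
L(P) = -7 - P² - 219*P (L(P) = -218*P + (-7 - (P*P + P)) = -218*P + (-7 - (P² + P)) = -218*P + (-7 - (P + P²)) = -218*P + (-7 + (-P - P²)) = -218*P + (-7 - P - P²) = -7 - P² - 219*P)
C(84, -189)/(-8211) + (-49982/24905)/L(-182) = 84/(-8211) + (-49982/24905)/(-7 - 1*(-182)² - 219*(-182)) = 84*(-1/8211) + (-49982*1/24905)/(-7 - 1*33124 + 39858) = -4/391 - 49982/(24905*(-7 - 33124 + 39858)) = -4/391 - 49982/24905/6727 = -4/391 - 49982/24905*1/6727 = -4/391 - 49982/167535935 = -40569806/3853326505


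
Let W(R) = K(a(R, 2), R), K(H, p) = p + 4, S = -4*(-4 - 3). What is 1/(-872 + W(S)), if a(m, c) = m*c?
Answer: -1/840 ≈ -0.0011905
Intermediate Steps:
a(m, c) = c*m
S = 28 (S = -4*(-7) = 28)
K(H, p) = 4 + p
W(R) = 4 + R
1/(-872 + W(S)) = 1/(-872 + (4 + 28)) = 1/(-872 + 32) = 1/(-840) = -1/840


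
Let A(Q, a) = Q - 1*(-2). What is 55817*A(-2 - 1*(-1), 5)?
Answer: 55817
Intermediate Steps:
A(Q, a) = 2 + Q (A(Q, a) = Q + 2 = 2 + Q)
55817*A(-2 - 1*(-1), 5) = 55817*(2 + (-2 - 1*(-1))) = 55817*(2 + (-2 + 1)) = 55817*(2 - 1) = 55817*1 = 55817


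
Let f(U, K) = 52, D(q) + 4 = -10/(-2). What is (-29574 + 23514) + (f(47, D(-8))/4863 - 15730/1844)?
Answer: -27209336711/4483686 ≈ -6068.5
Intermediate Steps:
D(q) = 1 (D(q) = -4 - 10/(-2) = -4 - 10*(-½) = -4 + 5 = 1)
(-29574 + 23514) + (f(47, D(-8))/4863 - 15730/1844) = (-29574 + 23514) + (52/4863 - 15730/1844) = -6060 + (52*(1/4863) - 15730*1/1844) = -6060 + (52/4863 - 7865/922) = -6060 - 38199551/4483686 = -27209336711/4483686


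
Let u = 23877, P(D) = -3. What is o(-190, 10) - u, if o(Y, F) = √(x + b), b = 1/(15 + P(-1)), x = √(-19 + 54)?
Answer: -23877 + √(3 + 36*√35)/6 ≈ -23875.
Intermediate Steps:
x = √35 ≈ 5.9161
b = 1/12 (b = 1/(15 - 3) = 1/12 ≈ 0.083333)
o(Y, F) = √(1/12 + √35) (o(Y, F) = √(√35 + 1/12) = √(1/12 + √35))
o(-190, 10) - u = √(3 + 36*√35)/6 - 1*23877 = √(3 + 36*√35)/6 - 23877 = -23877 + √(3 + 36*√35)/6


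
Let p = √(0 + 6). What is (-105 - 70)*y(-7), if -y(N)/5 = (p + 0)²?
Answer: 5250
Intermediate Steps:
p = √6 ≈ 2.4495
y(N) = -30 (y(N) = -5*(√6 + 0)² = -5*(√6)² = -5*6 = -30)
(-105 - 70)*y(-7) = (-105 - 70)*(-30) = -175*(-30) = 5250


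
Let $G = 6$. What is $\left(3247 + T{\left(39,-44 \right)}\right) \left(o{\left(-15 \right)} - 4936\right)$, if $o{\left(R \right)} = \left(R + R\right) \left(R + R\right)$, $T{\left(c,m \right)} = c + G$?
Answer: $-13286512$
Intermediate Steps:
$T{\left(c,m \right)} = 6 + c$ ($T{\left(c,m \right)} = c + 6 = 6 + c$)
$o{\left(R \right)} = 4 R^{2}$ ($o{\left(R \right)} = 2 R 2 R = 4 R^{2}$)
$\left(3247 + T{\left(39,-44 \right)}\right) \left(o{\left(-15 \right)} - 4936\right) = \left(3247 + \left(6 + 39\right)\right) \left(4 \left(-15\right)^{2} - 4936\right) = \left(3247 + 45\right) \left(4 \cdot 225 - 4936\right) = 3292 \left(900 - 4936\right) = 3292 \left(-4036\right) = -13286512$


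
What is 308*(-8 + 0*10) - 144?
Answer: -2608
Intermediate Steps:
308*(-8 + 0*10) - 144 = 308*(-8 + 0) - 144 = 308*(-8) - 144 = -2464 - 144 = -2608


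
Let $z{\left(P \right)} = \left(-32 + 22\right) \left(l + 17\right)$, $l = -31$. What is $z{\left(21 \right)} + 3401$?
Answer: $3541$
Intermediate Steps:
$z{\left(P \right)} = 140$ ($z{\left(P \right)} = \left(-32 + 22\right) \left(-31 + 17\right) = \left(-10\right) \left(-14\right) = 140$)
$z{\left(21 \right)} + 3401 = 140 + 3401 = 3541$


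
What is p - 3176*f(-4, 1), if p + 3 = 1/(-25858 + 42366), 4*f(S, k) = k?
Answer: -13156875/16508 ≈ -797.00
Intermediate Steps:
f(S, k) = k/4
p = -49523/16508 (p = -3 + 1/(-25858 + 42366) = -3 + 1/16508 = -49523/16508 ≈ -2.9999)
p - 3176*f(-4, 1) = -49523/16508 - 3176*(¼)*1 = -49523/16508 - 3176/4 = -49523/16508 - 1*794 = -49523/16508 - 794 = -13156875/16508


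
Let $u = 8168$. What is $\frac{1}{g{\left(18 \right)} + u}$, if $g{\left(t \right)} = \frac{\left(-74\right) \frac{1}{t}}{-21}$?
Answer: $\frac{189}{1543789} \approx 0.00012243$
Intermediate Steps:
$g{\left(t \right)} = \frac{74}{21 t}$ ($g{\left(t \right)} = - \frac{74}{t} \left(- \frac{1}{21}\right) = \frac{74}{21 t}$)
$\frac{1}{g{\left(18 \right)} + u} = \frac{1}{\frac{74}{21 \cdot 18} + 8168} = \frac{1}{\frac{74}{21} \cdot \frac{1}{18} + 8168} = \frac{1}{\frac{37}{189} + 8168} = \frac{1}{\frac{1543789}{189}} = \frac{189}{1543789}$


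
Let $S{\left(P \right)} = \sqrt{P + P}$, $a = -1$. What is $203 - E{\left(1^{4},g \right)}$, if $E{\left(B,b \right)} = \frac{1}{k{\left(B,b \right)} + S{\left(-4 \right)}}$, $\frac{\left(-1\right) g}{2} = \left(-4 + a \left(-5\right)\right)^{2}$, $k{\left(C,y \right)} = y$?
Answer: $\frac{1219}{6} + \frac{i \sqrt{2}}{6} \approx 203.17 + 0.2357 i$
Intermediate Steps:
$S{\left(P \right)} = \sqrt{2} \sqrt{P}$ ($S{\left(P \right)} = \sqrt{2 P} = \sqrt{2} \sqrt{P}$)
$g = -2$ ($g = - 2 \left(-4 - -5\right)^{2} = - 2 \left(-4 + 5\right)^{2} = - 2 \cdot 1^{2} = \left(-2\right) 1 = -2$)
$E{\left(B,b \right)} = \frac{1}{b + 2 i \sqrt{2}}$ ($E{\left(B,b \right)} = \frac{1}{b + \sqrt{2} \sqrt{-4}} = \frac{1}{b + \sqrt{2} \cdot 2 i} = \frac{1}{b + 2 i \sqrt{2}}$)
$203 - E{\left(1^{4},g \right)} = 203 - \frac{1}{-2 + 2 i \sqrt{2}}$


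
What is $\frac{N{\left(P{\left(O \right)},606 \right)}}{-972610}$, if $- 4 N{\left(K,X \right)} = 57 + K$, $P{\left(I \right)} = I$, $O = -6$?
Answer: $\frac{51}{3890440} \approx 1.3109 \cdot 10^{-5}$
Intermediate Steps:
$N{\left(K,X \right)} = - \frac{57}{4} - \frac{K}{4}$ ($N{\left(K,X \right)} = - \frac{57 + K}{4} = - \frac{57}{4} - \frac{K}{4}$)
$\frac{N{\left(P{\left(O \right)},606 \right)}}{-972610} = \frac{- \frac{57}{4} - - \frac{3}{2}}{-972610} = \left(- \frac{57}{4} + \frac{3}{2}\right) \left(- \frac{1}{972610}\right) = \left(- \frac{51}{4}\right) \left(- \frac{1}{972610}\right) = \frac{51}{3890440}$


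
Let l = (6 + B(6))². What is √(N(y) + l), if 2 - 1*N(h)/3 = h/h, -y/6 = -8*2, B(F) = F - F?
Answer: √39 ≈ 6.2450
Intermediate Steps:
B(F) = 0
y = 96 (y = -(-48)*2 = -6*(-16) = 96)
N(h) = 3 (N(h) = 6 - 3*h/h = 6 - 3*1 = 6 - 3 = 3)
l = 36 (l = (6 + 0)² = 6² = 36)
√(N(y) + l) = √(3 + 36) = √39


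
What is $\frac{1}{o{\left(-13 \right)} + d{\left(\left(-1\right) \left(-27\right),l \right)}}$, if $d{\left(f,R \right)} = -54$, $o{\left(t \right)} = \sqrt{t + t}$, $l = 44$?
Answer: $- \frac{27}{1471} - \frac{i \sqrt{26}}{2942} \approx -0.018355 - 0.0017332 i$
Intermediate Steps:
$o{\left(t \right)} = \sqrt{2} \sqrt{t}$ ($o{\left(t \right)} = \sqrt{2 t} = \sqrt{2} \sqrt{t}$)
$\frac{1}{o{\left(-13 \right)} + d{\left(\left(-1\right) \left(-27\right),l \right)}} = \frac{1}{\sqrt{2} \sqrt{-13} - 54} = \frac{1}{\sqrt{2} i \sqrt{13} - 54} = \frac{1}{i \sqrt{26} - 54} = \frac{1}{-54 + i \sqrt{26}}$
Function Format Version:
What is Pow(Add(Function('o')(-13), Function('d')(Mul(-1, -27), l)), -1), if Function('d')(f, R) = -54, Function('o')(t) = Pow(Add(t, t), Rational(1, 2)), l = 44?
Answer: Add(Rational(-27, 1471), Mul(Rational(-1, 2942), I, Pow(26, Rational(1, 2)))) ≈ Add(-0.018355, Mul(-0.0017332, I))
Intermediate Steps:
Function('o')(t) = Mul(Pow(2, Rational(1, 2)), Pow(t, Rational(1, 2))) (Function('o')(t) = Pow(Mul(2, t), Rational(1, 2)) = Mul(Pow(2, Rational(1, 2)), Pow(t, Rational(1, 2))))
Pow(Add(Function('o')(-13), Function('d')(Mul(-1, -27), l)), -1) = Pow(Add(Mul(Pow(2, Rational(1, 2)), Pow(-13, Rational(1, 2))), -54), -1) = Pow(Add(Mul(Pow(2, Rational(1, 2)), Mul(I, Pow(13, Rational(1, 2)))), -54), -1) = Pow(Add(Mul(I, Pow(26, Rational(1, 2))), -54), -1) = Pow(Add(-54, Mul(I, Pow(26, Rational(1, 2)))), -1)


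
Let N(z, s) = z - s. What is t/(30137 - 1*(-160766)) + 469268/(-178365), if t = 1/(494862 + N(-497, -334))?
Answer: -44317446171431431/16844705555032905 ≈ -2.6309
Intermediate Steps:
t = 1/494699 (t = 1/(494862 + (-497 - 1*(-334))) = 1/(494862 + (-497 + 334)) = 1/(494862 - 163) = 1/494699 ≈ 2.0214e-6)
t/(30137 - 1*(-160766)) + 469268/(-178365) = 1/(494699*(30137 - 1*(-160766))) + 469268/(-178365) = 1/(494699*(30137 + 160766)) + 469268*(-1/178365) = (1/494699)/190903 - 469268/178365 = (1/494699)*(1/190903) - 469268/178365 = 1/94439523197 - 469268/178365 = -44317446171431431/16844705555032905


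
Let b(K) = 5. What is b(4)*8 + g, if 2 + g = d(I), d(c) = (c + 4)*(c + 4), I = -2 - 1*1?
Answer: 39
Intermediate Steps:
I = -3 (I = -2 - 1 = -3)
d(c) = (4 + c)² (d(c) = (4 + c)*(4 + c) = (4 + c)²)
g = -1 (g = -2 + (4 - 3)² = -2 + 1² = -2 + 1 = -1)
b(4)*8 + g = 5*8 - 1 = 40 - 1 = 39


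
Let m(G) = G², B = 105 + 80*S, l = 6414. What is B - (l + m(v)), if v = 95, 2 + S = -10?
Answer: -16294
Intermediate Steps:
S = -12 (S = -2 - 10 = -12)
B = -855 (B = 105 + 80*(-12) = 105 - 960 = -855)
B - (l + m(v)) = -855 - (6414 + 95²) = -855 - (6414 + 9025) = -855 - 1*15439 = -855 - 15439 = -16294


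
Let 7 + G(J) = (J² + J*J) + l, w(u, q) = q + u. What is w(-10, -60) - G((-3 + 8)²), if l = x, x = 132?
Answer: -1445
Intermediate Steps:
l = 132
G(J) = 125 + 2*J² (G(J) = -7 + ((J² + J*J) + 132) = -7 + ((J² + J²) + 132) = -7 + (2*J² + 132) = -7 + (132 + 2*J²) = 125 + 2*J²)
w(-10, -60) - G((-3 + 8)²) = (-60 - 10) - (125 + 2*((-3 + 8)²)²) = -70 - (125 + 2*(5²)²) = -70 - (125 + 2*25²) = -70 - (125 + 2*625) = -70 - (125 + 1250) = -70 - 1*1375 = -70 - 1375 = -1445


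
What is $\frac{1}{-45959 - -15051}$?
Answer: $- \frac{1}{30908} \approx -3.2354 \cdot 10^{-5}$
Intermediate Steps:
$\frac{1}{-45959 - -15051} = \frac{1}{-45959 + \left(-20792 + 35843\right)} = \frac{1}{-45959 + 15051} = \frac{1}{-30908} = - \frac{1}{30908}$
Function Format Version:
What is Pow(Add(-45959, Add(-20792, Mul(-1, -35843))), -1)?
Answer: Rational(-1, 30908) ≈ -3.2354e-5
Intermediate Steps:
Pow(Add(-45959, Add(-20792, Mul(-1, -35843))), -1) = Pow(Add(-45959, Add(-20792, 35843)), -1) = Pow(Add(-45959, 15051), -1) = Pow(-30908, -1) = Rational(-1, 30908)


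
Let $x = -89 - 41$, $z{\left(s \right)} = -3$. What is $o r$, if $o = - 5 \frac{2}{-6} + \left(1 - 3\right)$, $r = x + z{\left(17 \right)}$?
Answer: $\frac{133}{3} \approx 44.333$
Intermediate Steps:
$x = -130$
$r = -133$ ($r = -130 - 3 = -133$)
$o = - \frac{1}{3}$ ($o = - 5 \cdot 2 \left(- \frac{1}{6}\right) + \left(1 - 3\right) = \left(-5\right) \left(- \frac{1}{3}\right) - 2 = \frac{5}{3} - 2 = - \frac{1}{3} \approx -0.33333$)
$o r = \left(- \frac{1}{3}\right) \left(-133\right) = \frac{133}{3}$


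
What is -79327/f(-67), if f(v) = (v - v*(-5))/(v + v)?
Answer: -79327/3 ≈ -26442.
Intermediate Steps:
f(v) = 3 (f(v) = (v + 5*v)/((2*v)) = (6*v)*(1/(2*v)) = 3)
-79327/f(-67) = -79327/3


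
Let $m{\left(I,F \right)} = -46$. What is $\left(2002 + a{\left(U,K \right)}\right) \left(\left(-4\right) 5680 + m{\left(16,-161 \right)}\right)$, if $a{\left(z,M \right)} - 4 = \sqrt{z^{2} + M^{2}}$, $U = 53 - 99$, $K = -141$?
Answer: $-45668596 - 22766 \sqrt{21997} \approx -4.9045 \cdot 10^{7}$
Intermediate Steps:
$U = -46$ ($U = 53 - 99 = -46$)
$a{\left(z,M \right)} = 4 + \sqrt{M^{2} + z^{2}}$ ($a{\left(z,M \right)} = 4 + \sqrt{z^{2} + M^{2}} = 4 + \sqrt{M^{2} + z^{2}}$)
$\left(2002 + a{\left(U,K \right)}\right) \left(\left(-4\right) 5680 + m{\left(16,-161 \right)}\right) = \left(2002 + \left(4 + \sqrt{\left(-141\right)^{2} + \left(-46\right)^{2}}\right)\right) \left(\left(-4\right) 5680 - 46\right) = \left(2002 + \left(4 + \sqrt{19881 + 2116}\right)\right) \left(-22720 - 46\right) = \left(2002 + \left(4 + \sqrt{21997}\right)\right) \left(-22766\right) = \left(2006 + \sqrt{21997}\right) \left(-22766\right) = -45668596 - 22766 \sqrt{21997}$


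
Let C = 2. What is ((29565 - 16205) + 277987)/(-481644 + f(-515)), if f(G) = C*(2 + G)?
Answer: -291347/482670 ≈ -0.60361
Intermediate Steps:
f(G) = 4 + 2*G (f(G) = 2*(2 + G) = 4 + 2*G)
((29565 - 16205) + 277987)/(-481644 + f(-515)) = ((29565 - 16205) + 277987)/(-481644 + (4 + 2*(-515))) = (13360 + 277987)/(-481644 + (4 - 1030)) = 291347/(-481644 - 1026) = 291347/(-482670) = 291347*(-1/482670) = -291347/482670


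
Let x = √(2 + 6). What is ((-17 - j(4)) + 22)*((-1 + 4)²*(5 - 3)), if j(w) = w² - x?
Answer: -198 + 36*√2 ≈ -147.09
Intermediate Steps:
x = 2*√2 (x = √8 = 2*√2 ≈ 2.8284)
j(w) = w² - 2*√2
((-17 - j(4)) + 22)*((-1 + 4)²*(5 - 3)) = ((-17 - (4² - 2*√2)) + 22)*((-1 + 4)²*(5 - 3)) = ((-17 - (16 - 2*√2)) + 22)*(3²*2) = ((-17 + (-16 + 2*√2)) + 22)*(9*2) = ((-33 + 2*√2) + 22)*18 = (-11 + 2*√2)*18 = -198 + 36*√2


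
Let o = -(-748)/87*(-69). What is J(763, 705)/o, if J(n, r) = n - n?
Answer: 0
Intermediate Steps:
J(n, r) = 0
o = -17204/29 (o = -(-748)/87*(-69) = -68*(-11/87)*(-69) = (748/87)*(-69) = -17204/29 ≈ -593.24)
J(763, 705)/o = 0/(-17204/29) = 0*(-29/17204) = 0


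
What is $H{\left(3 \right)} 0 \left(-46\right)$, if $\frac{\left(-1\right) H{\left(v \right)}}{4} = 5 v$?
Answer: $0$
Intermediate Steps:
$H{\left(v \right)} = - 20 v$ ($H{\left(v \right)} = - 4 \cdot 5 v = - 20 v$)
$H{\left(3 \right)} 0 \left(-46\right) = \left(-20\right) 3 \cdot 0 \left(-46\right) = \left(-60\right) 0 \left(-46\right) = 0 \left(-46\right) = 0$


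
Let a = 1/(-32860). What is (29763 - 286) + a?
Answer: 968614219/32860 ≈ 29477.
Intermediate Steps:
a = -1/32860 ≈ -3.0432e-5
(29763 - 286) + a = (29763 - 286) - 1/32860 = 29477 - 1/32860 = 968614219/32860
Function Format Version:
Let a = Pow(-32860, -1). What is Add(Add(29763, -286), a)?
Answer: Rational(968614219, 32860) ≈ 29477.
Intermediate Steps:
a = Rational(-1, 32860) ≈ -3.0432e-5
Add(Add(29763, -286), a) = Add(Add(29763, -286), Rational(-1, 32860)) = Add(29477, Rational(-1, 32860)) = Rational(968614219, 32860)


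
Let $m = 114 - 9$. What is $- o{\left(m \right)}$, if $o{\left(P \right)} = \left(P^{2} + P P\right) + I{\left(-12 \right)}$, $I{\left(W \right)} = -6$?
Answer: $-22044$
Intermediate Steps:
$m = 105$
$o{\left(P \right)} = -6 + 2 P^{2}$ ($o{\left(P \right)} = \left(P^{2} + P P\right) - 6 = \left(P^{2} + P^{2}\right) - 6 = 2 P^{2} - 6 = -6 + 2 P^{2}$)
$- o{\left(m \right)} = - (-6 + 2 \cdot 105^{2}) = - (-6 + 2 \cdot 11025) = - (-6 + 22050) = \left(-1\right) 22044 = -22044$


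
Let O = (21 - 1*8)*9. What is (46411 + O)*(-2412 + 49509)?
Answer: 2191329216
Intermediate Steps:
O = 117 (O = (21 - 8)*9 = 13*9 = 117)
(46411 + O)*(-2412 + 49509) = (46411 + 117)*(-2412 + 49509) = 46528*47097 = 2191329216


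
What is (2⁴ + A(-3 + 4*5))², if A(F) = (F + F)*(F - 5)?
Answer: 179776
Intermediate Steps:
A(F) = 2*F*(-5 + F) (A(F) = (2*F)*(-5 + F) = 2*F*(-5 + F))
(2⁴ + A(-3 + 4*5))² = (2⁴ + 2*(-3 + 4*5)*(-5 + (-3 + 4*5)))² = (16 + 2*(-3 + 20)*(-5 + (-3 + 20)))² = (16 + 2*17*(-5 + 17))² = (16 + 2*17*12)² = (16 + 408)² = 424² = 179776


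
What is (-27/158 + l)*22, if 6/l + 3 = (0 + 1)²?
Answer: -5511/79 ≈ -69.760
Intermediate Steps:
l = -3 (l = 6/(-3 + (0 + 1)²) = 6/(-3 + 1²) = 6/(-3 + 1) = 6/(-2) = 6*(-½) = -3)
(-27/158 + l)*22 = (-27/158 - 3)*22 = -501/158*22 = -5511/79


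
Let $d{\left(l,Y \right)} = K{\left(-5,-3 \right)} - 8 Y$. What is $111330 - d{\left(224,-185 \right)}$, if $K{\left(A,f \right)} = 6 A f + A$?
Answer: $109765$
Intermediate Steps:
$K{\left(A,f \right)} = A + 6 A f$ ($K{\left(A,f \right)} = 6 A f + A = A + 6 A f$)
$d{\left(l,Y \right)} = 85 - 8 Y$ ($d{\left(l,Y \right)} = - 5 \left(1 + 6 \left(-3\right)\right) - 8 Y = - 5 \left(1 - 18\right) - 8 Y = \left(-5\right) \left(-17\right) - 8 Y = 85 - 8 Y$)
$111330 - d{\left(224,-185 \right)} = 111330 - \left(85 - -1480\right) = 111330 - \left(85 + 1480\right) = 111330 - 1565 = 109765$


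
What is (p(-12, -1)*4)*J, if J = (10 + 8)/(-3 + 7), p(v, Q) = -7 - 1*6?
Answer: -234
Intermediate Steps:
p(v, Q) = -13 (p(v, Q) = -7 - 6 = -13)
J = 9/2 (J = 18/4 = 18*(¼) = 9/2 ≈ 4.5000)
(p(-12, -1)*4)*J = -13*4*(9/2) = -52*9/2 = -234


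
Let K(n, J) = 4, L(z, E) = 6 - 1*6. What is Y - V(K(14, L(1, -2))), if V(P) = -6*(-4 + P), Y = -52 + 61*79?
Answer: 4767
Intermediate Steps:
L(z, E) = 0 (L(z, E) = 6 - 6 = 0)
Y = 4767 (Y = -52 + 4819 = 4767)
V(P) = 24 - 6*P
Y - V(K(14, L(1, -2))) = 4767 - (24 - 6*4) = 4767 - (24 - 24) = 4767 - 1*0 = 4767 + 0 = 4767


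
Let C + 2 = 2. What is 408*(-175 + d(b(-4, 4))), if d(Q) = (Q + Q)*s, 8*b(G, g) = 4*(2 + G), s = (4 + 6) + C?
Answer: -79560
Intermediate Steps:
C = 0 (C = -2 + 2 = 0)
s = 10 (s = (4 + 6) + 0 = 10 + 0 = 10)
b(G, g) = 1 + G/2 (b(G, g) = (4*(2 + G))/8 = (8 + 4*G)/8 = 1 + G/2)
d(Q) = 20*Q (d(Q) = (Q + Q)*10 = (2*Q)*10 = 20*Q)
408*(-175 + d(b(-4, 4))) = 408*(-175 + 20*(1 + (1/2)*(-4))) = 408*(-175 + 20*(1 - 2)) = 408*(-175 + 20*(-1)) = 408*(-175 - 20) = 408*(-195) = -79560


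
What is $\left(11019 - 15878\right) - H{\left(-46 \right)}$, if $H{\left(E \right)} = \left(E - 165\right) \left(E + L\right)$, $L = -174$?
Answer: $-51279$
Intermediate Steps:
$H{\left(E \right)} = \left(-174 + E\right) \left(-165 + E\right)$ ($H{\left(E \right)} = \left(E - 165\right) \left(E - 174\right) = \left(-165 + E\right) \left(-174 + E\right) = \left(-174 + E\right) \left(-165 + E\right)$)
$\left(11019 - 15878\right) - H{\left(-46 \right)} = \left(11019 - 15878\right) - \left(28710 + \left(-46\right)^{2} - -15594\right) = -4859 - \left(28710 + 2116 + 15594\right) = -4859 - 46420 = -51279$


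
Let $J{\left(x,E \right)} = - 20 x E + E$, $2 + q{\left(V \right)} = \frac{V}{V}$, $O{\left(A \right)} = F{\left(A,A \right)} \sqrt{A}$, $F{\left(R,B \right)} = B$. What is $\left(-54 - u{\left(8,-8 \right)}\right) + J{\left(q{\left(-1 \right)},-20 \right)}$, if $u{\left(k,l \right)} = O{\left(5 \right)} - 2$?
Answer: $-472 - 5 \sqrt{5} \approx -483.18$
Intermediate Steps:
$O{\left(A \right)} = A^{\frac{3}{2}}$ ($O{\left(A \right)} = A \sqrt{A} = A^{\frac{3}{2}}$)
$u{\left(k,l \right)} = -2 + 5 \sqrt{5}$ ($u{\left(k,l \right)} = 5^{\frac{3}{2}} - 2 = 5 \sqrt{5} - 2 = -2 + 5 \sqrt{5}$)
$q{\left(V \right)} = -1$ ($q{\left(V \right)} = -2 + \frac{V}{V} = -2 + 1 = -1$)
$J{\left(x,E \right)} = E - 20 E x$ ($J{\left(x,E \right)} = - 20 E x + E = E - 20 E x$)
$\left(-54 - u{\left(8,-8 \right)}\right) + J{\left(q{\left(-1 \right)},-20 \right)} = \left(-54 - \left(-2 + 5 \sqrt{5}\right)\right) - 20 \left(1 - -20\right) = \left(-54 + \left(2 - 5 \sqrt{5}\right)\right) - 20 \left(1 + 20\right) = \left(-52 - 5 \sqrt{5}\right) - 420 = -472 - 5 \sqrt{5}$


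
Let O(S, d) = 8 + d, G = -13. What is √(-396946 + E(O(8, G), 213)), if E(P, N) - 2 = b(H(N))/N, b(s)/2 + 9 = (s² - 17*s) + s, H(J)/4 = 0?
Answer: I*√2000995130/71 ≈ 630.04*I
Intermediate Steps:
H(J) = 0 (H(J) = 4*0 = 0)
b(s) = -18 - 32*s + 2*s² (b(s) = -18 + 2*((s² - 17*s) + s) = -18 + 2*(s² - 16*s) = -18 + (-32*s + 2*s²) = -18 - 32*s + 2*s²)
E(P, N) = 2 - 18/N (E(P, N) = 2 + (-18 - 32*0 + 2*0²)/N = 2 + (-18 + 0 + 2*0)/N = 2 + (-18 + 0 + 0)/N = 2 - 18/N)
√(-396946 + E(O(8, G), 213)) = √(-396946 + (2 - 18/213)) = √(-396946 + (2 - 18*1/213)) = √(-396946 + (2 - 6/71)) = √(-396946 + 136/71) = √(-28183030/71) = I*√2000995130/71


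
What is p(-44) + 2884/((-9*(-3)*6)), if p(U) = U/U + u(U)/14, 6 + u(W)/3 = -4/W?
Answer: 218747/12474 ≈ 17.536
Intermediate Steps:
u(W) = -18 - 12/W (u(W) = -18 + 3*(-4/W) = -18 - 12/W)
p(U) = -2/7 - 6/(7*U) (p(U) = U/U + (-18 - 12/U)/14 = 1 + (-18 - 12/U)*(1/14) = 1 + (-9/7 - 6/(7*U)) = -2/7 - 6/(7*U))
p(-44) + 2884/((-9*(-3)*6)) = (2/7)*(-3 - 1*(-44))/(-44) + 2884/((-9*(-3)*6)) = (2/7)*(-1/44)*(-3 + 44) + 2884/((27*6)) = (2/7)*(-1/44)*41 + 2884/162 = -41/154 + 2884*(1/162) = -41/154 + 1442/81 = 218747/12474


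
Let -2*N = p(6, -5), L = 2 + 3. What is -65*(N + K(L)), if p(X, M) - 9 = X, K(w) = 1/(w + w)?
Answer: 481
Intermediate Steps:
L = 5
K(w) = 1/(2*w)
p(X, M) = 9 + X
N = -15/2 (N = -(9 + 6)/2 = -½*15 = -15/2 ≈ -7.5000)
-65*(N + K(L)) = -65*(-15/2 + (½)/5) = -65*(-15/2 + (½)*(⅕)) = -65*(-15/2 + ⅒) = -65*(-37/5) = 481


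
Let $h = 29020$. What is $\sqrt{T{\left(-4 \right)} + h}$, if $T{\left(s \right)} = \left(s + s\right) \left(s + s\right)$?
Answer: $2 \sqrt{7271} \approx 170.54$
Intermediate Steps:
$T{\left(s \right)} = 4 s^{2}$ ($T{\left(s \right)} = 2 s 2 s = 4 s^{2}$)
$\sqrt{T{\left(-4 \right)} + h} = \sqrt{4 \left(-4\right)^{2} + 29020} = \sqrt{4 \cdot 16 + 29020} = \sqrt{64 + 29020} = \sqrt{29084} = 2 \sqrt{7271}$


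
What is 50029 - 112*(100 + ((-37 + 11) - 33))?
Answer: 45437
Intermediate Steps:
50029 - 112*(100 + ((-37 + 11) - 33)) = 50029 - 112*(100 + (-26 - 33)) = 50029 - 112*(100 - 59) = 50029 - 112*41 = 50029 - 1*4592 = 50029 - 4592 = 45437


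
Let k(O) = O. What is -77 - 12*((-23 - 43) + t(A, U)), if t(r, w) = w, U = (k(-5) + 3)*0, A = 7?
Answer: 715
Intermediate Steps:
U = 0 (U = (-5 + 3)*0 = -2*0 = 0)
-77 - 12*((-23 - 43) + t(A, U)) = -77 - 12*((-23 - 43) + 0) = -77 - 12*(-66 + 0) = -77 - 12*(-66) = -77 + 792 = 715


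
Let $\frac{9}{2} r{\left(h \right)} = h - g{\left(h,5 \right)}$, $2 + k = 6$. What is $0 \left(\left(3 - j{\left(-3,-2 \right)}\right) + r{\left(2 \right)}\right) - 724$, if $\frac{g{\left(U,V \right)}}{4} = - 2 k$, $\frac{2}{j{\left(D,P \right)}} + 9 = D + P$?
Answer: $-724$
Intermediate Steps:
$k = 4$ ($k = -2 + 6 = 4$)
$j{\left(D,P \right)} = \frac{2}{-9 + D + P}$ ($j{\left(D,P \right)} = \frac{2}{-9 + \left(D + P\right)} = \frac{2}{-9 + D + P}$)
$g{\left(U,V \right)} = -32$ ($g{\left(U,V \right)} = 4 \left(\left(-2\right) 4\right) = 4 \left(-8\right) = -32$)
$r{\left(h \right)} = \frac{64}{9} + \frac{2 h}{9}$ ($r{\left(h \right)} = \frac{2 \left(h - -32\right)}{9} = \frac{2 \left(h + 32\right)}{9} = \frac{2 \left(32 + h\right)}{9} = \frac{64}{9} + \frac{2 h}{9}$)
$0 \left(\left(3 - j{\left(-3,-2 \right)}\right) + r{\left(2 \right)}\right) - 724 = 0 \left(\left(3 - \frac{2}{-9 - 3 - 2}\right) + \left(\frac{64}{9} + \frac{2}{9} \cdot 2\right)\right) - 724 = 0 \left(\left(3 - \frac{2}{-14}\right) + \left(\frac{64}{9} + \frac{4}{9}\right)\right) - 724 = 0 \left(\left(3 - 2 \left(- \frac{1}{14}\right)\right) + \frac{68}{9}\right) - 724 = 0 \left(\left(3 - - \frac{1}{7}\right) + \frac{68}{9}\right) - 724 = 0 \left(\left(3 + \frac{1}{7}\right) + \frac{68}{9}\right) - 724 = 0 \left(\frac{22}{7} + \frac{68}{9}\right) - 724 = 0 \cdot \frac{674}{63} - 724 = 0 - 724 = -724$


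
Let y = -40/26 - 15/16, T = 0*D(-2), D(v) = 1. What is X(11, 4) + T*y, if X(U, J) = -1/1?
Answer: -1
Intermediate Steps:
X(U, J) = -1 (X(U, J) = -1*1 = -1)
T = 0 (T = 0*1 = 0)
y = -515/208 (y = -40*1/26 - 15*1/16 = -20/13 - 15/16 = -515/208 ≈ -2.4760)
X(11, 4) + T*y = -1 + 0*(-515/208) = -1 + 0 = -1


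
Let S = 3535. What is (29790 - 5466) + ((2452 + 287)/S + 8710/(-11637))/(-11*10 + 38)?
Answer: 72044019829867/2961849240 ≈ 24324.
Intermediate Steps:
(29790 - 5466) + ((2452 + 287)/S + 8710/(-11637))/(-11*10 + 38) = (29790 - 5466) + ((2452 + 287)/3535 + 8710/(-11637))/(-11*10 + 38) = 24324 + (2739*(1/3535) + 8710*(-1/11637))/(-110 + 38) = 24324 + (2739/3535 - 8710/11637)/(-72) = 24324 + (1083893/41136795)*(-1/72) = 24324 - 1083893/2961849240 = 72044019829867/2961849240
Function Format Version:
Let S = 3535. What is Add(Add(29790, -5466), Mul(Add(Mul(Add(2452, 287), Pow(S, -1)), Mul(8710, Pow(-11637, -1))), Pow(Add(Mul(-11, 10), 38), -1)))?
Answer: Rational(72044019829867, 2961849240) ≈ 24324.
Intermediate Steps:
Add(Add(29790, -5466), Mul(Add(Mul(Add(2452, 287), Pow(S, -1)), Mul(8710, Pow(-11637, -1))), Pow(Add(Mul(-11, 10), 38), -1))) = Add(Add(29790, -5466), Mul(Add(Mul(Add(2452, 287), Pow(3535, -1)), Mul(8710, Pow(-11637, -1))), Pow(Add(Mul(-11, 10), 38), -1))) = Add(24324, Mul(Add(Mul(2739, Rational(1, 3535)), Mul(8710, Rational(-1, 11637))), Pow(Add(-110, 38), -1))) = Add(24324, Mul(Add(Rational(2739, 3535), Rational(-8710, 11637)), Pow(-72, -1))) = Add(24324, Mul(Rational(1083893, 41136795), Rational(-1, 72))) = Add(24324, Rational(-1083893, 2961849240)) = Rational(72044019829867, 2961849240)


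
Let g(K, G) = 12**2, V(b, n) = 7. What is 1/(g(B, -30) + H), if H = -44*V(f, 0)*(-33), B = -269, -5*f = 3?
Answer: 1/10308 ≈ 9.7012e-5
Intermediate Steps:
f = -3/5 (f = -1/5*3 = -3/5 ≈ -0.60000)
g(K, G) = 144
H = 10164 (H = -44*7*(-33) = -308*(-33) = 10164)
1/(g(B, -30) + H) = 1/(144 + 10164) = 1/10308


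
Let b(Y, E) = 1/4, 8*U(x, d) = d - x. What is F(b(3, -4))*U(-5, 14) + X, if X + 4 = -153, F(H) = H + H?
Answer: -2493/16 ≈ -155.81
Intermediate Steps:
U(x, d) = -x/8 + d/8 (U(x, d) = (d - x)/8 = -x/8 + d/8)
b(Y, E) = ¼
F(H) = 2*H
X = -157 (X = -4 - 153 = -157)
F(b(3, -4))*U(-5, 14) + X = (2*(¼))*(-⅛*(-5) + (⅛)*14) - 157 = (5/8 + 7/4)/2 - 157 = (½)*(19/8) - 157 = 19/16 - 157 = -2493/16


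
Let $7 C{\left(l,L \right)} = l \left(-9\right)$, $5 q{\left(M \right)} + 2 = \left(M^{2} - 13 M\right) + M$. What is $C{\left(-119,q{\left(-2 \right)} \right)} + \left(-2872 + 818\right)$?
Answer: $-1901$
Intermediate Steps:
$q{\left(M \right)} = - \frac{2}{5} - \frac{12 M}{5} + \frac{M^{2}}{5}$ ($q{\left(M \right)} = - \frac{2}{5} + \frac{\left(M^{2} - 13 M\right) + M}{5} = - \frac{2}{5} + \frac{M^{2} - 12 M}{5} = - \frac{2}{5} + \left(- \frac{12 M}{5} + \frac{M^{2}}{5}\right) = - \frac{2}{5} - \frac{12 M}{5} + \frac{M^{2}}{5}$)
$C{\left(l,L \right)} = - \frac{9 l}{7}$ ($C{\left(l,L \right)} = \frac{l \left(-9\right)}{7} = \frac{\left(-9\right) l}{7} = - \frac{9 l}{7}$)
$C{\left(-119,q{\left(-2 \right)} \right)} + \left(-2872 + 818\right) = \left(- \frac{9}{7}\right) \left(-119\right) + \left(-2872 + 818\right) = 153 - 2054 = -1901$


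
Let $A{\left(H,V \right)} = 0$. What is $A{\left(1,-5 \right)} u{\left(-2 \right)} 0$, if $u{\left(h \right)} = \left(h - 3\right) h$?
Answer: $0$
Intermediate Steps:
$u{\left(h \right)} = h \left(-3 + h\right)$ ($u{\left(h \right)} = \left(-3 + h\right) h = h \left(-3 + h\right)$)
$A{\left(1,-5 \right)} u{\left(-2 \right)} 0 = 0 \left(- 2 \left(-3 - 2\right)\right) 0 = 0 \left(\left(-2\right) \left(-5\right)\right) 0 = 0 \cdot 10 \cdot 0 = 0 \cdot 0 = 0$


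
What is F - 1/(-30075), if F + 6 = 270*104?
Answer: 844325551/30075 ≈ 28074.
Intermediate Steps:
F = 28074 (F = -6 + 270*104 = -6 + 28080 = 28074)
F - 1/(-30075) = 28074 - 1/(-30075) = 28074 - 1*(-1/30075) = 28074 + 1/30075 = 844325551/30075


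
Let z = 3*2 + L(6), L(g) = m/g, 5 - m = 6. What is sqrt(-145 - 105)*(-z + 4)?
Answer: -55*I*sqrt(10)/6 ≈ -28.988*I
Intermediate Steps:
m = -1 (m = 5 - 1*6 = 5 - 6 = -1)
L(g) = -1/g
z = 35/6 (z = 3*2 - 1/6 = 6 - 1*1/6 = 6 - 1/6 = 35/6 ≈ 5.8333)
sqrt(-145 - 105)*(-z + 4) = sqrt(-145 - 105)*(-1*35/6 + 4) = sqrt(-250)*(-35/6 + 4) = (5*I*sqrt(10))*(-11/6) = -55*I*sqrt(10)/6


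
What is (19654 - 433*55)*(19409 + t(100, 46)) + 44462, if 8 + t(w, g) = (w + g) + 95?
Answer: -81685900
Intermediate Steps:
t(w, g) = 87 + g + w (t(w, g) = -8 + ((w + g) + 95) = -8 + ((g + w) + 95) = -8 + (95 + g + w) = 87 + g + w)
(19654 - 433*55)*(19409 + t(100, 46)) + 44462 = (19654 - 433*55)*(19409 + (87 + 46 + 100)) + 44462 = (19654 - 23815)*(19409 + 233) + 44462 = -4161*19642 + 44462 = -81730362 + 44462 = -81685900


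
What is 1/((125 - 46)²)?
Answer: 1/6241 ≈ 0.00016023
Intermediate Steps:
1/((125 - 46)²) = 1/(79²) = 1/6241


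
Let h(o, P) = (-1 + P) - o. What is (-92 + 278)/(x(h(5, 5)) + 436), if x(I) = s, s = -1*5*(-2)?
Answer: 93/223 ≈ 0.41704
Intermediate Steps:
s = 10 (s = -5*(-2) = 10)
h(o, P) = -1 + P - o
x(I) = 10
(-92 + 278)/(x(h(5, 5)) + 436) = (-92 + 278)/(10 + 436) = 186/446 = 186*(1/446) = 93/223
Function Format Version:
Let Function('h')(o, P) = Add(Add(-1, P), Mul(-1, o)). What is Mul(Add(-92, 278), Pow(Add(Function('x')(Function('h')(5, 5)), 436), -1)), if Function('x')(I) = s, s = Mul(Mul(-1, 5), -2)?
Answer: Rational(93, 223) ≈ 0.41704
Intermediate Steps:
s = 10 (s = Mul(-5, -2) = 10)
Function('h')(o, P) = Add(-1, P, Mul(-1, o))
Function('x')(I) = 10
Mul(Add(-92, 278), Pow(Add(Function('x')(Function('h')(5, 5)), 436), -1)) = Mul(Add(-92, 278), Pow(Add(10, 436), -1)) = Mul(186, Pow(446, -1)) = Mul(186, Rational(1, 446)) = Rational(93, 223)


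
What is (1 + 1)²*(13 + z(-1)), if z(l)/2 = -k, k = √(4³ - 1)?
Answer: 52 - 24*√7 ≈ -11.498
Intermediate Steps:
k = 3*√7 (k = √(64 - 1) = √63 = 3*√7 ≈ 7.9373)
z(l) = -6*√7 (z(l) = 2*(-3*√7) = -6*√7)
(1 + 1)²*(13 + z(-1)) = (1 + 1)²*(13 - 6*√7) = 2²*(13 - 6*√7) = 4*(13 - 6*√7) = 52 - 24*√7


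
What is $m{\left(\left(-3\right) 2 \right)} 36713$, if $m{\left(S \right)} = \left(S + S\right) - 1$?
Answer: $-477269$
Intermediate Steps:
$m{\left(S \right)} = -1 + 2 S$ ($m{\left(S \right)} = 2 S - 1 = -1 + 2 S$)
$m{\left(\left(-3\right) 2 \right)} 36713 = \left(-1 + 2 \left(\left(-3\right) 2\right)\right) 36713 = \left(-1 + 2 \left(-6\right)\right) 36713 = \left(-1 - 12\right) 36713 = \left(-13\right) 36713 = -477269$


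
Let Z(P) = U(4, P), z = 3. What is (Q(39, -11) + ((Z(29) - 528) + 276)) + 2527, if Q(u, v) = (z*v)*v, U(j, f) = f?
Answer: 2667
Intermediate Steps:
Z(P) = P
Q(u, v) = 3*v² (Q(u, v) = (3*v)*v = 3*v²)
(Q(39, -11) + ((Z(29) - 528) + 276)) + 2527 = (3*(-11)² + ((29 - 528) + 276)) + 2527 = (3*121 + (-499 + 276)) + 2527 = (363 - 223) + 2527 = 140 + 2527 = 2667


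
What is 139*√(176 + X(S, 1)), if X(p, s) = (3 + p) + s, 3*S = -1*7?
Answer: 139*√1599/3 ≈ 1852.8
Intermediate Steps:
S = -7/3 (S = (-1*7)/3 = (⅓)*(-7) = -7/3 ≈ -2.3333)
X(p, s) = 3 + p + s
139*√(176 + X(S, 1)) = 139*√(176 + (3 - 7/3 + 1)) = 139*√(176 + 5/3) = 139*√(533/3) = 139*(√1599/3) = 139*√1599/3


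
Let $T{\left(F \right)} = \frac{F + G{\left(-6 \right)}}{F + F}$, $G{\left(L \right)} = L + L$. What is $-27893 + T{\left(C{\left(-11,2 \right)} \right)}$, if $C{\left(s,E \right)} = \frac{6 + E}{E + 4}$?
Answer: $-27897$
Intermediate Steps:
$G{\left(L \right)} = 2 L$
$C{\left(s,E \right)} = \frac{6 + E}{4 + E}$
$T{\left(F \right)} = \frac{-12 + F}{2 F}$ ($T{\left(F \right)} = \frac{F + 2 \left(-6\right)}{F + F} = \frac{F - 12}{2 F} = \left(-12 + F\right) \frac{1}{2 F} = \frac{-12 + F}{2 F}$)
$-27893 + T{\left(C{\left(-11,2 \right)} \right)} = -27893 + \frac{-12 + \frac{6 + 2}{4 + 2}}{2 \frac{6 + 2}{4 + 2}} = -27893 + \frac{-12 + \frac{1}{6} \cdot 8}{2 \cdot \frac{1}{6} \cdot 8} = -27893 + \frac{-12 + \frac{4}{3}}{2 \cdot \frac{4}{3}} = -27893 + \frac{1}{2} \cdot \frac{3}{4} \left(- \frac{32}{3}\right) = -27893 - 4 = -27897$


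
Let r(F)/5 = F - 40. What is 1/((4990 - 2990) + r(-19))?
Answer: 1/1705 ≈ 0.00058651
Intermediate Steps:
r(F) = -200 + 5*F (r(F) = 5*(F - 40) = 5*(-40 + F) = -200 + 5*F)
1/((4990 - 2990) + r(-19)) = 1/((4990 - 2990) + (-200 + 5*(-19))) = 1/(2000 + (-200 - 95)) = 1/(2000 - 295) = 1/1705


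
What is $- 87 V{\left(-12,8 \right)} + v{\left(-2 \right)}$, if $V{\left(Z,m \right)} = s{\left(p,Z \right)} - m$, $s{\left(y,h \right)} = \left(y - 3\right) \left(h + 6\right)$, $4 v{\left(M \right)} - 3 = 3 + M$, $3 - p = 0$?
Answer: $697$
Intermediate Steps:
$p = 3$ ($p = 3 - 0 = 3 + 0 = 3$)
$v{\left(M \right)} = \frac{3}{2} + \frac{M}{4}$ ($v{\left(M \right)} = \frac{3}{4} + \frac{3 + M}{4} = \frac{3}{4} + \left(\frac{3}{4} + \frac{M}{4}\right) = \frac{3}{2} + \frac{M}{4}$)
$s{\left(y,h \right)} = \left(-3 + y\right) \left(6 + h\right)$
$V{\left(Z,m \right)} = - m$ ($V{\left(Z,m \right)} = \left(-18 - 3 Z + 6 \cdot 3 + Z 3\right) - m = \left(-18 - 3 Z + 18 + 3 Z\right) - m = 0 - m = - m$)
$- 87 V{\left(-12,8 \right)} + v{\left(-2 \right)} = - 87 \left(\left(-1\right) 8\right) + \left(\frac{3}{2} + \frac{1}{4} \left(-2\right)\right) = \left(-87\right) \left(-8\right) + \left(\frac{3}{2} - \frac{1}{2}\right) = 696 + 1 = 697$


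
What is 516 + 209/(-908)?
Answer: 468319/908 ≈ 515.77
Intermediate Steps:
516 + 209/(-908) = 516 + 209*(-1/908) = 516 - 209/908 = 468319/908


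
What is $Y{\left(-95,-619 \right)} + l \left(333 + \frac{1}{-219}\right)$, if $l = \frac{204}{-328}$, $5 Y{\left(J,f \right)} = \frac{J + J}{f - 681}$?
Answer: $- \frac{402859283}{1945450} \approx -207.08$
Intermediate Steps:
$Y{\left(J,f \right)} = \frac{2 J}{5 \left(-681 + f\right)}$ ($Y{\left(J,f \right)} = \frac{\left(J + J\right) \frac{1}{f - 681}}{5} = \frac{2 J \frac{1}{-681 + f}}{5} = \frac{2 J}{5 \left(-681 + f\right)}$)
$l = - \frac{51}{82}$ ($l = 204 \left(- \frac{1}{328}\right) = - \frac{51}{82} \approx -0.62195$)
$Y{\left(-95,-619 \right)} + l \left(333 + \frac{1}{-219}\right) = \frac{2}{5} \left(-95\right) \frac{1}{-681 - 619} - \frac{51 \left(333 + \frac{1}{-219}\right)}{82} = \frac{2}{5} \left(-95\right) \frac{1}{-1300} - \frac{51 \left(333 - \frac{1}{219}\right)}{82} = \frac{2}{5} \left(-95\right) \left(- \frac{1}{1300}\right) - \frac{619871}{2993} = \frac{19}{650} - \frac{619871}{2993} = - \frac{402859283}{1945450}$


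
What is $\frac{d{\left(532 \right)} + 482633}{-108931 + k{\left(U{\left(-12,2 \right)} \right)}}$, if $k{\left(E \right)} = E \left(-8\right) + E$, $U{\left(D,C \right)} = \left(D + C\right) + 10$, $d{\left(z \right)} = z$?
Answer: $- \frac{483165}{108931} \approx -4.4355$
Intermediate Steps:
$U{\left(D,C \right)} = 10 + C + D$ ($U{\left(D,C \right)} = \left(C + D\right) + 10 = 10 + C + D$)
$k{\left(E \right)} = - 7 E$ ($k{\left(E \right)} = - 8 E + E = - 7 E$)
$\frac{d{\left(532 \right)} + 482633}{-108931 + k{\left(U{\left(-12,2 \right)} \right)}} = \frac{532 + 482633}{-108931 - 7 \left(10 + 2 - 12\right)} = \frac{483165}{-108931 - 0} = \frac{483165}{-108931 + 0} = \frac{483165}{-108931} = 483165 \left(- \frac{1}{108931}\right) = - \frac{483165}{108931}$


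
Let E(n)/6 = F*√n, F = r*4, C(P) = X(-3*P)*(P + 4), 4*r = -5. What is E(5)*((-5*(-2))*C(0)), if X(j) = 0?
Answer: 0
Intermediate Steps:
r = -5/4 (r = (¼)*(-5) = -5/4 ≈ -1.2500)
C(P) = 0 (C(P) = 0*(P + 4) = 0*(4 + P) = 0)
F = -5 (F = -5/4*4 = -5)
E(n) = -30*√n (E(n) = 6*(-5*√n) = -30*√n)
E(5)*((-5*(-2))*C(0)) = (-30*√5)*(-5*(-2)*0) = (-30*√5)*(10*0) = -30*√5*0 = 0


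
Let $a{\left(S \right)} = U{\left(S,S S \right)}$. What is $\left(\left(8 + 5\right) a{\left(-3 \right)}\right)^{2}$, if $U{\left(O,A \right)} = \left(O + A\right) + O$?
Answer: $1521$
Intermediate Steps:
$U{\left(O,A \right)} = A + 2 O$ ($U{\left(O,A \right)} = \left(A + O\right) + O = A + 2 O$)
$a{\left(S \right)} = S^{2} + 2 S$ ($a{\left(S \right)} = S S + 2 S = S^{2} + 2 S$)
$\left(\left(8 + 5\right) a{\left(-3 \right)}\right)^{2} = \left(\left(8 + 5\right) \left(- 3 \left(2 - 3\right)\right)\right)^{2} = \left(13 \left(\left(-3\right) \left(-1\right)\right)\right)^{2} = \left(13 \cdot 3\right)^{2} = 39^{2} = 1521$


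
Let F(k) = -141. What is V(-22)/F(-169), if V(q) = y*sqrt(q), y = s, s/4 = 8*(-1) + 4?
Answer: 16*I*sqrt(22)/141 ≈ 0.53225*I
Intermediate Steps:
s = -16 (s = 4*(8*(-1) + 4) = 4*(-8 + 4) = 4*(-4) = -16)
y = -16
V(q) = -16*sqrt(q)
V(-22)/F(-169) = -16*I*sqrt(22)/(-141) = -16*I*sqrt(22)*(-1/141) = 16*I*sqrt(22)/141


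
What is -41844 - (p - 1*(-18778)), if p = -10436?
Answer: -50186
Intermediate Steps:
-41844 - (p - 1*(-18778)) = -41844 - (-10436 - 1*(-18778)) = -41844 - (-10436 + 18778) = -41844 - 1*8342 = -41844 - 8342 = -50186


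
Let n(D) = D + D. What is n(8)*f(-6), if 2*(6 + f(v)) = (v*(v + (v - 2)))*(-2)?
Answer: -1440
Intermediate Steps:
n(D) = 2*D
f(v) = -6 - v*(-2 + 2*v) (f(v) = -6 + ((v*(v + (v - 2)))*(-2))/2 = -6 + ((v*(v + (-2 + v)))*(-2))/2 = -6 + ((v*(-2 + 2*v))*(-2))/2 = -6 + (-2*v*(-2 + 2*v))/2 = -6 - v*(-2 + 2*v))
n(8)*f(-6) = (2*8)*(-6 - 2*(-6)**2 + 2*(-6)) = 16*(-6 - 2*36 - 12) = 16*(-6 - 72 - 12) = 16*(-90) = -1440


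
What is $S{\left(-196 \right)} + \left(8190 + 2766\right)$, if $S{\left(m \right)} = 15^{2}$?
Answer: $11181$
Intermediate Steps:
$S{\left(m \right)} = 225$
$S{\left(-196 \right)} + \left(8190 + 2766\right) = 225 + \left(8190 + 2766\right) = 225 + 10956 = 11181$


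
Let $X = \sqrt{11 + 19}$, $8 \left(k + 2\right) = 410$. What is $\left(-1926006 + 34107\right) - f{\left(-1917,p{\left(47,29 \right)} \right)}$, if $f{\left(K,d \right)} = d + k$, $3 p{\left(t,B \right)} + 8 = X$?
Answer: $- \frac{22703347}{12} - \frac{\sqrt{30}}{3} \approx -1.8919 \cdot 10^{6}$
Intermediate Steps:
$k = \frac{197}{4}$ ($k = -2 + \frac{1}{8} \cdot 410 = -2 + \frac{205}{4} = \frac{197}{4} \approx 49.25$)
$X = \sqrt{30} \approx 5.4772$
$p{\left(t,B \right)} = - \frac{8}{3} + \frac{\sqrt{30}}{3}$
$f{\left(K,d \right)} = \frac{197}{4} + d$ ($f{\left(K,d \right)} = d + \frac{197}{4} = \frac{197}{4} + d$)
$\left(-1926006 + 34107\right) - f{\left(-1917,p{\left(47,29 \right)} \right)} = \left(-1926006 + 34107\right) - \left(\frac{197}{4} - \left(\frac{8}{3} - \frac{\sqrt{30}}{3}\right)\right) = -1891899 - \left(\frac{559}{12} + \frac{\sqrt{30}}{3}\right) = - \frac{22703347}{12} - \frac{\sqrt{30}}{3}$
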